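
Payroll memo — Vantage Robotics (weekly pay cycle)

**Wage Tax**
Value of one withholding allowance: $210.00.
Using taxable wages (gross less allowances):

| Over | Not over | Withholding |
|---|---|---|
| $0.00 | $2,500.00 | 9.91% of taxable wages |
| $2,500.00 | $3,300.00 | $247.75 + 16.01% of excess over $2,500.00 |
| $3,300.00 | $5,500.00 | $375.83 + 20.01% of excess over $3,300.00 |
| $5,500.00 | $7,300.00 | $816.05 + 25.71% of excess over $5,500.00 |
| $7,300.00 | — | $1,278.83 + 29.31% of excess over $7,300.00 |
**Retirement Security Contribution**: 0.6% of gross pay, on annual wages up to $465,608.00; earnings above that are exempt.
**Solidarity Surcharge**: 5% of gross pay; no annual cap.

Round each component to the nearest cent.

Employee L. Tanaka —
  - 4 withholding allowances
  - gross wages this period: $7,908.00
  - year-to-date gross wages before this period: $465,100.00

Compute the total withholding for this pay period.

Wage Tax: taxable = $7,908.00 − 4×$210.00 = $7,068.00
  $816.05 + 25.71% × ($7,068.00 − $5,500.00) = $816.05 + 25.71% × $1,568.00 = $1,219.18
Retirement Security Contribution: cap $465,608.00 − YTD $465,100.00 = $508.00 subject; 0.6% × $508.00 = $3.05
Solidarity Surcharge: 5% × $7,908.00 = $395.40
Total: $1,219.18 + $3.05 + $395.40 = $1,617.63

$1,617.63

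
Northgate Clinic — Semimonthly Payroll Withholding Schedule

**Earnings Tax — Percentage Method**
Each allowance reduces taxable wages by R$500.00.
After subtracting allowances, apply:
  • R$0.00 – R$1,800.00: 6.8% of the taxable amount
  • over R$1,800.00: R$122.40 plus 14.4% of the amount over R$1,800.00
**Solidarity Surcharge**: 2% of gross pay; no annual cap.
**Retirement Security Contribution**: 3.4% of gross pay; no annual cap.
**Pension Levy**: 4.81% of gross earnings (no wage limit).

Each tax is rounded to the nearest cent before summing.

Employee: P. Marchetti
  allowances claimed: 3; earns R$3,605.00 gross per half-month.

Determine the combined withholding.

Earnings Tax: taxable = R$3,605.00 − 3×R$500.00 = R$2,105.00
  R$122.40 + 14.4% × (R$2,105.00 − R$1,800.00) = R$122.40 + 14.4% × R$305.00 = R$166.32
Solidarity Surcharge: 2% × R$3,605.00 = R$72.10
Retirement Security Contribution: 3.4% × R$3,605.00 = R$122.57
Pension Levy: 4.81% × R$3,605.00 = R$173.40
Total: R$166.32 + R$72.10 + R$122.57 + R$173.40 = R$534.39

R$534.39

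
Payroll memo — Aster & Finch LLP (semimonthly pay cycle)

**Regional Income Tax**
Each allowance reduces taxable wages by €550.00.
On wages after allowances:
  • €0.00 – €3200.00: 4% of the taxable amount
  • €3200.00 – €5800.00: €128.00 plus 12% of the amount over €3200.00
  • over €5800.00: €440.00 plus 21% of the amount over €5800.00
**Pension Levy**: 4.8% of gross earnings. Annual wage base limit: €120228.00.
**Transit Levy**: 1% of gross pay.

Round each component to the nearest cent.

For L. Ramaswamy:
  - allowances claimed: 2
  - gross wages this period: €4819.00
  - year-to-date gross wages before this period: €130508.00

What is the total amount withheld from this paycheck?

Regional Income Tax: taxable = €4819.00 − 2×€550.00 = €3719.00
  €128.00 + 12% × (€3719.00 − €3200.00) = €128.00 + 12% × €519.00 = €190.28
Pension Levy: YTD €130508.00 ≥ cap €120228.00 → €0.00
Transit Levy: 1% × €4819.00 = €48.19
Total: €190.28 + €0.00 + €48.19 = €238.47

€238.47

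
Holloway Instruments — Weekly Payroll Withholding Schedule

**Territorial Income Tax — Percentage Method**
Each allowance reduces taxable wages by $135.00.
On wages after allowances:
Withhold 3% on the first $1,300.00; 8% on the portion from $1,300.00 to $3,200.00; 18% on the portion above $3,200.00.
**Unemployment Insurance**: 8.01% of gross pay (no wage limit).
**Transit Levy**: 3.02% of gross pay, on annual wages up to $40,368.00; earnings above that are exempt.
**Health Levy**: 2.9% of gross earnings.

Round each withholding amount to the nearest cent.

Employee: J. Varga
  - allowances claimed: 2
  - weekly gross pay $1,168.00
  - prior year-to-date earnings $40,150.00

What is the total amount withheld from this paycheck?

Territorial Income Tax: taxable = $1,168.00 − 2×$135.00 = $898.00
  3% × $898.00 = $26.94
Unemployment Insurance: 8.01% × $1,168.00 = $93.56
Transit Levy: cap $40,368.00 − YTD $40,150.00 = $218.00 subject; 3.02% × $218.00 = $6.58
Health Levy: 2.9% × $1,168.00 = $33.87
Total: $26.94 + $93.56 + $6.58 + $33.87 = $160.95

$160.95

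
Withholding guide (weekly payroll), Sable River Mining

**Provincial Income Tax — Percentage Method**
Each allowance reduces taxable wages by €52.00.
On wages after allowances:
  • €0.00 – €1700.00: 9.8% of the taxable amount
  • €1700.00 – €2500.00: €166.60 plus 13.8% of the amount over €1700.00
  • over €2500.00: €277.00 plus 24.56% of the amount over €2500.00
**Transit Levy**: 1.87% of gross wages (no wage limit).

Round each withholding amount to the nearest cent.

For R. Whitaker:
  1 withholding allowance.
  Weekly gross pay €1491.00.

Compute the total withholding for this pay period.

Provincial Income Tax: taxable = €1491.00 − 1×€52.00 = €1439.00
  9.8% × €1439.00 = €141.02
Transit Levy: 1.87% × €1491.00 = €27.88
Total: €141.02 + €27.88 = €168.90

€168.90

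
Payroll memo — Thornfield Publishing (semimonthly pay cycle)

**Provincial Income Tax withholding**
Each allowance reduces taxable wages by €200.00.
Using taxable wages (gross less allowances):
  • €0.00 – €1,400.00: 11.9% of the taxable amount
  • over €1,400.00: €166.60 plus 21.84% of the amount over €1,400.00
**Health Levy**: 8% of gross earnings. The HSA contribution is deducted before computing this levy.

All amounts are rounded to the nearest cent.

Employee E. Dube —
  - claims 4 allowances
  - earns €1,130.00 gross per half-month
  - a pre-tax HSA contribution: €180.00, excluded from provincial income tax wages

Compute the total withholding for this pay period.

Provincial Income Tax: taxable = €1,130.00 − €180.00 − 4×€200.00 = €150.00
  11.9% × €150.00 = €17.85
Health Levy: 8% × €950.00 = €76.00
Total: €17.85 + €76.00 = €93.85

€93.85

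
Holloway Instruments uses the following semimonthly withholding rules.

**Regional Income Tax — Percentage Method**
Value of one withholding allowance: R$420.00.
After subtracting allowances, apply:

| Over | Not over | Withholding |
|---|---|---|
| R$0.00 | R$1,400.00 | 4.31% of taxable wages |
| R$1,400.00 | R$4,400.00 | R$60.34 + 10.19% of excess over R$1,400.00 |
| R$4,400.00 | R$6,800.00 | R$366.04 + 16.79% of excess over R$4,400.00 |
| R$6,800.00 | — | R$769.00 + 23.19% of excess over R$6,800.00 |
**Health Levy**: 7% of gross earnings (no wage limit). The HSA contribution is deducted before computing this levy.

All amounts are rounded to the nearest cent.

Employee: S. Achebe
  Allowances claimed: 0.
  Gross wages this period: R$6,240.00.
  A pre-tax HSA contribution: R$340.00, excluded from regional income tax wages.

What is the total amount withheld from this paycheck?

Regional Income Tax: taxable = R$6,240.00 − R$340.00 = R$5,900.00
  R$366.04 + 16.79% × (R$5,900.00 − R$4,400.00) = R$366.04 + 16.79% × R$1,500.00 = R$617.89
Health Levy: 7% × R$5,900.00 = R$413.00
Total: R$617.89 + R$413.00 = R$1,030.89

R$1,030.89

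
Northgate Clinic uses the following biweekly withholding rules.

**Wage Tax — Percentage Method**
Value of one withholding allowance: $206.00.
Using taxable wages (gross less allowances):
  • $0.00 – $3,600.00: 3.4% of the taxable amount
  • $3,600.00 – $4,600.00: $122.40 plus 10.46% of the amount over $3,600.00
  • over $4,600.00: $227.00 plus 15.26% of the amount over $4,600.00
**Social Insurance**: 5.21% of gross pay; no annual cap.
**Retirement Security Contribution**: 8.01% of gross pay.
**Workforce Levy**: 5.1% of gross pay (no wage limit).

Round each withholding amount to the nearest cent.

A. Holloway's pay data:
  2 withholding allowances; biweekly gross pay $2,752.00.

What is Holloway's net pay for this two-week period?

Wage Tax: taxable = $2,752.00 − 2×$206.00 = $2,340.00
  3.4% × $2,340.00 = $79.56
Social Insurance: 5.21% × $2,752.00 = $143.38
Retirement Security Contribution: 8.01% × $2,752.00 = $220.44
Workforce Levy: 5.1% × $2,752.00 = $140.35
Total withheld: $79.56 + $143.38 + $220.44 + $140.35 = $583.73
Net pay: $2,752.00 − $583.73 = $2,168.27

$2,168.27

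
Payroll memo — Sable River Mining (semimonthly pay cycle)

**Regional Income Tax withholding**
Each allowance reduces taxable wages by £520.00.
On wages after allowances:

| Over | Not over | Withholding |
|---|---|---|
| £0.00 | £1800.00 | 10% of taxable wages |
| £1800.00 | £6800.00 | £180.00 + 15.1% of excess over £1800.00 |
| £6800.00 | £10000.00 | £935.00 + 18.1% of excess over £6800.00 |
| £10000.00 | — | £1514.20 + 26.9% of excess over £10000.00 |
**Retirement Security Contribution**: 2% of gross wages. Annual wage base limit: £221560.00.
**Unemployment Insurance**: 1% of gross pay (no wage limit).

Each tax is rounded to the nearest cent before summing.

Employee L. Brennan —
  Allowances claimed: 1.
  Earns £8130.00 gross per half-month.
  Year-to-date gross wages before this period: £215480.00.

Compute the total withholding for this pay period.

Regional Income Tax: taxable = £8130.00 − 1×£520.00 = £7610.00
  £935.00 + 18.1% × (£7610.00 − £6800.00) = £935.00 + 18.1% × £810.00 = £1081.61
Retirement Security Contribution: cap £221560.00 − YTD £215480.00 = £6080.00 subject; 2% × £6080.00 = £121.60
Unemployment Insurance: 1% × £8130.00 = £81.30
Total: £1081.61 + £121.60 + £81.30 = £1284.51

£1284.51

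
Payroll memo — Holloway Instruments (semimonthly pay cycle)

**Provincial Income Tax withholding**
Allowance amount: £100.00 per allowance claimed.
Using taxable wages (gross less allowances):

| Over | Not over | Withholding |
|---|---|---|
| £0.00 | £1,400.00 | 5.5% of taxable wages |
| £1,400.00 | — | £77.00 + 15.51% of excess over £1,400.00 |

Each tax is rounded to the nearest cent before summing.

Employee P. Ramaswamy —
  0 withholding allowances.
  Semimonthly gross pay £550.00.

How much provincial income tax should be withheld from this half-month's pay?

£30.25

Provincial Income Tax: taxable = £550.00
  5.5% × £550.00 = £30.25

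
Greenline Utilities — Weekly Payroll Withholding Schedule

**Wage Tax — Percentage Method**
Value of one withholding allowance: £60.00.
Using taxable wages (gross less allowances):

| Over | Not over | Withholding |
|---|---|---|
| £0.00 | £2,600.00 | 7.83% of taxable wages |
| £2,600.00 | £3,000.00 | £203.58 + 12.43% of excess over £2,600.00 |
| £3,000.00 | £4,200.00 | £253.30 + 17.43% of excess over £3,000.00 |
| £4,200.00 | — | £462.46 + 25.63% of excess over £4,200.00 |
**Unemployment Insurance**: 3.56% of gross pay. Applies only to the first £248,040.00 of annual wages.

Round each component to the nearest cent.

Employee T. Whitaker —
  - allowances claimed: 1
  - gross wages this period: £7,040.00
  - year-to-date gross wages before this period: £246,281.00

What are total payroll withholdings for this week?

£1,237.59

Wage Tax: taxable = £7,040.00 − 1×£60.00 = £6,980.00
  £462.46 + 25.63% × (£6,980.00 − £4,200.00) = £462.46 + 25.63% × £2,780.00 = £1,174.97
Unemployment Insurance: cap £248,040.00 − YTD £246,281.00 = £1,759.00 subject; 3.56% × £1,759.00 = £62.62
Total: £1,174.97 + £62.62 = £1,237.59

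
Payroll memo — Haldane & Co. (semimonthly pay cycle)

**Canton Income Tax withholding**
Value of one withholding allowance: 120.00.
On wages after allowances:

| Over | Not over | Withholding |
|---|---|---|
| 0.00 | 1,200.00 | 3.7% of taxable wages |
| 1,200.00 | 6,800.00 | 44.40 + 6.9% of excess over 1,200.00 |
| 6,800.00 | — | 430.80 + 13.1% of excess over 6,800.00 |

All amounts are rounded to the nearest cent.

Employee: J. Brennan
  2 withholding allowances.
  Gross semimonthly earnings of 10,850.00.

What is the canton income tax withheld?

929.91

Canton Income Tax: taxable = 10,850.00 − 2×120.00 = 10,610.00
  430.80 + 13.1% × (10,610.00 − 6,800.00) = 430.80 + 13.1% × 3,810.00 = 929.91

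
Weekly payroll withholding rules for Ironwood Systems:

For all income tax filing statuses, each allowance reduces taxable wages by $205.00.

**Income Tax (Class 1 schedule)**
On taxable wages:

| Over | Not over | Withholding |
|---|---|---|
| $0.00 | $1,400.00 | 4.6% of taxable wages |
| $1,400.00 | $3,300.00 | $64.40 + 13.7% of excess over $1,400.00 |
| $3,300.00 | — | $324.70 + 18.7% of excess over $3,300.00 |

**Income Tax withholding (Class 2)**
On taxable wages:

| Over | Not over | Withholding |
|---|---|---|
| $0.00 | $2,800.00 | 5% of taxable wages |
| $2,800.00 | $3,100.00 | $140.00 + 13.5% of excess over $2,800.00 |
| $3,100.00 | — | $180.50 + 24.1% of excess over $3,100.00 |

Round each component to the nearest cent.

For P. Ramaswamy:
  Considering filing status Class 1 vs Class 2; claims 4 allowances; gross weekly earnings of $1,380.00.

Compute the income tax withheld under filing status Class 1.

Income Tax (Class 1): taxable = $1,380.00 − 4×$205.00 = $560.00
  4.6% × $560.00 = $25.76

$25.76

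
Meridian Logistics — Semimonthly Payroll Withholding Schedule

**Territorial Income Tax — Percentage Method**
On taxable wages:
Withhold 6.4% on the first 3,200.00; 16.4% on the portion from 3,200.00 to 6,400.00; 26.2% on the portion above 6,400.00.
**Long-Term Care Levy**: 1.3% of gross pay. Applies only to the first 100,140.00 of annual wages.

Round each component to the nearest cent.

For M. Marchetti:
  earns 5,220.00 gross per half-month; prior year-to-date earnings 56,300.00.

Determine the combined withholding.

603.94

Territorial Income Tax: taxable = 5,220.00
  204.80 + 16.4% × (5,220.00 − 3,200.00) = 204.80 + 16.4% × 2,020.00 = 536.08
Long-Term Care Levy: 1.3% × 5,220.00 = 67.86
Total: 536.08 + 67.86 = 603.94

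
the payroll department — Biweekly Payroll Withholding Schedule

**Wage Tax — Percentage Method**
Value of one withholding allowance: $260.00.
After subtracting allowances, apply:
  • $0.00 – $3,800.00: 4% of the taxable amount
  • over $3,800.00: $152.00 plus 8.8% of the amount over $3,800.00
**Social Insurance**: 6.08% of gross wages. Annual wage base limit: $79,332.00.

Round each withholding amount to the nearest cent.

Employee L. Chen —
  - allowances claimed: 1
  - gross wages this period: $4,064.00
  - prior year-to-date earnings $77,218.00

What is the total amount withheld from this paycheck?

$280.88

Wage Tax: taxable = $4,064.00 − 1×$260.00 = $3,804.00
  $152.00 + 8.8% × ($3,804.00 − $3,800.00) = $152.00 + 8.8% × $4.00 = $152.35
Social Insurance: cap $79,332.00 − YTD $77,218.00 = $2,114.00 subject; 6.08% × $2,114.00 = $128.53
Total: $152.35 + $128.53 = $280.88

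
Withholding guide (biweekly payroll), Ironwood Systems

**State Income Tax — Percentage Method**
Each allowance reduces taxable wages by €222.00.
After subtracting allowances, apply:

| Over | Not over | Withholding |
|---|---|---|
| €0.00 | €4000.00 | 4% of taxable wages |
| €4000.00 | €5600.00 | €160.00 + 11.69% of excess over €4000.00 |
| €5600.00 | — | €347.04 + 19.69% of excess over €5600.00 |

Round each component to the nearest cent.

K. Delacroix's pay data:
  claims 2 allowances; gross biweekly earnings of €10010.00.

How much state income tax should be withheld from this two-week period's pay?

€1127.95

State Income Tax: taxable = €10010.00 − 2×€222.00 = €9566.00
  €347.04 + 19.69% × (€9566.00 − €5600.00) = €347.04 + 19.69% × €3966.00 = €1127.95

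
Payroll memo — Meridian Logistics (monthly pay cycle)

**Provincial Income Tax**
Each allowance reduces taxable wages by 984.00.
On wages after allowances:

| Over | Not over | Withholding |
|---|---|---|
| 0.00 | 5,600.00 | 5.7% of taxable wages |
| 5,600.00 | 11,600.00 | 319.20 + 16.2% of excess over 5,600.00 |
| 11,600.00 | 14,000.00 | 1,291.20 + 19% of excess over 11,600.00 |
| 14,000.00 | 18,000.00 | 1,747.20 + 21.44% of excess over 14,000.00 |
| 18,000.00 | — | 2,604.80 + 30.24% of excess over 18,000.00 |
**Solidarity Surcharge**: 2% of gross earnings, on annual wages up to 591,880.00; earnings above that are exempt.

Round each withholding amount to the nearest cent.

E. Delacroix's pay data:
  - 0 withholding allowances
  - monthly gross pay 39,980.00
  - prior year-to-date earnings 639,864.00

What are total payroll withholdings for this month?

9,251.55

Provincial Income Tax: taxable = 39,980.00
  2,604.80 + 30.24% × (39,980.00 − 18,000.00) = 2,604.80 + 30.24% × 21,980.00 = 9,251.55
Solidarity Surcharge: YTD 639,864.00 ≥ cap 591,880.00 → 0.00
Total: 9,251.55 + 0.00 = 9,251.55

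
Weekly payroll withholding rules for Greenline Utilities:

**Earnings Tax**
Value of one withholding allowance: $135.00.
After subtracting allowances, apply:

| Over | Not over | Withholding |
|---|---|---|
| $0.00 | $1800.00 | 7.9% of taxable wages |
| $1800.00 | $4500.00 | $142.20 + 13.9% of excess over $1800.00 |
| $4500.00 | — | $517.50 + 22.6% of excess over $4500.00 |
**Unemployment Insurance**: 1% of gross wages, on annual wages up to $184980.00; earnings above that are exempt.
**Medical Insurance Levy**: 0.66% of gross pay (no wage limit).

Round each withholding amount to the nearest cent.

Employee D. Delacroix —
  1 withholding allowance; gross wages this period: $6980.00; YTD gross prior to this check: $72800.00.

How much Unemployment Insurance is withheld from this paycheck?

Unemployment Insurance: 1% × $6980.00 = $69.80

$69.80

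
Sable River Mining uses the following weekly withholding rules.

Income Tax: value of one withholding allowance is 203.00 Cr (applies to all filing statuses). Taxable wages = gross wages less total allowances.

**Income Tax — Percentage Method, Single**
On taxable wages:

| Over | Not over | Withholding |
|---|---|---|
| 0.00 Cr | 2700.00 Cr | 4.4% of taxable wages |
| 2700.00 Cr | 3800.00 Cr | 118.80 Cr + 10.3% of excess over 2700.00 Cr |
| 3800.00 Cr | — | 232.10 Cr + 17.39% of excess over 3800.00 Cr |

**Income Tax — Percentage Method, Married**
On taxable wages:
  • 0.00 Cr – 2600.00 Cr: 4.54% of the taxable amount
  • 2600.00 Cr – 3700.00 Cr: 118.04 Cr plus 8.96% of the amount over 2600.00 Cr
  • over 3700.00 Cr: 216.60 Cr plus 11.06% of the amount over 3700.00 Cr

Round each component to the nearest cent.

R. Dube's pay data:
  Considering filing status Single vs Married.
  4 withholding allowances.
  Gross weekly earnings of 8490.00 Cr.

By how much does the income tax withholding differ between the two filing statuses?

249.91 Cr

Income Tax (Single): taxable = 8490.00 Cr − 4×203.00 Cr = 7678.00 Cr
  232.10 Cr + 17.39% × (7678.00 Cr − 3800.00 Cr) = 232.10 Cr + 17.39% × 3878.00 Cr = 906.48 Cr
Income Tax (Married): taxable = 8490.00 Cr − 4×203.00 Cr = 7678.00 Cr
  216.60 Cr + 11.06% × (7678.00 Cr − 3700.00 Cr) = 216.60 Cr + 11.06% × 3978.00 Cr = 656.57 Cr
Difference: |906.48 Cr − 656.57 Cr| = 249.91 Cr (higher under Single)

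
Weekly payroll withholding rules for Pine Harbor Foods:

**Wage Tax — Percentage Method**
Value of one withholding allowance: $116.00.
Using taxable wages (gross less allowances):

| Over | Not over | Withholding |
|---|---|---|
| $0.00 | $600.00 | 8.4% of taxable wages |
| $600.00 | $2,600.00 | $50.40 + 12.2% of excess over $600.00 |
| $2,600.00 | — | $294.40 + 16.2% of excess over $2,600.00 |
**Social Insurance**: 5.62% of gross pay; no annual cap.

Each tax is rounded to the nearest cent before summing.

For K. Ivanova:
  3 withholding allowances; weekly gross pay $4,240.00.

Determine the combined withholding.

Wage Tax: taxable = $4,240.00 − 3×$116.00 = $3,892.00
  $294.40 + 16.2% × ($3,892.00 − $2,600.00) = $294.40 + 16.2% × $1,292.00 = $503.70
Social Insurance: 5.62% × $4,240.00 = $238.29
Total: $503.70 + $238.29 = $741.99

$741.99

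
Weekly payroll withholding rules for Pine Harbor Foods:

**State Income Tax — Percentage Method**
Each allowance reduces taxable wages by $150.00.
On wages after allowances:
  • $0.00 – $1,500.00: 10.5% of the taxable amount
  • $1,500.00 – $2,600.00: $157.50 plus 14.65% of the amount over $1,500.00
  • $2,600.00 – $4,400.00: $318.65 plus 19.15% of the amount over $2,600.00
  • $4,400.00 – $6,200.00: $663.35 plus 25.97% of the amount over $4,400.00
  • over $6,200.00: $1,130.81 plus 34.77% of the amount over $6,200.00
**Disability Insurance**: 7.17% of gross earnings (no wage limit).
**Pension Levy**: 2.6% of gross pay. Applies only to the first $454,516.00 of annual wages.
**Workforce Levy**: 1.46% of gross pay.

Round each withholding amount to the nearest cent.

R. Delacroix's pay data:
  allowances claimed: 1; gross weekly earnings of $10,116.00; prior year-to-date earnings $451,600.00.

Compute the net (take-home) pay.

State Income Tax: taxable = $10,116.00 − 1×$150.00 = $9,966.00
  $1,130.81 + 34.77% × ($9,966.00 − $6,200.00) = $1,130.81 + 34.77% × $3,766.00 = $2,440.25
Disability Insurance: 7.17% × $10,116.00 = $725.32
Pension Levy: cap $454,516.00 − YTD $451,600.00 = $2,916.00 subject; 2.6% × $2,916.00 = $75.82
Workforce Levy: 1.46% × $10,116.00 = $147.69
Total withheld: $2,440.25 + $725.32 + $75.82 + $147.69 = $3,389.08
Net pay: $10,116.00 − $3,389.08 = $6,726.92

$6,726.92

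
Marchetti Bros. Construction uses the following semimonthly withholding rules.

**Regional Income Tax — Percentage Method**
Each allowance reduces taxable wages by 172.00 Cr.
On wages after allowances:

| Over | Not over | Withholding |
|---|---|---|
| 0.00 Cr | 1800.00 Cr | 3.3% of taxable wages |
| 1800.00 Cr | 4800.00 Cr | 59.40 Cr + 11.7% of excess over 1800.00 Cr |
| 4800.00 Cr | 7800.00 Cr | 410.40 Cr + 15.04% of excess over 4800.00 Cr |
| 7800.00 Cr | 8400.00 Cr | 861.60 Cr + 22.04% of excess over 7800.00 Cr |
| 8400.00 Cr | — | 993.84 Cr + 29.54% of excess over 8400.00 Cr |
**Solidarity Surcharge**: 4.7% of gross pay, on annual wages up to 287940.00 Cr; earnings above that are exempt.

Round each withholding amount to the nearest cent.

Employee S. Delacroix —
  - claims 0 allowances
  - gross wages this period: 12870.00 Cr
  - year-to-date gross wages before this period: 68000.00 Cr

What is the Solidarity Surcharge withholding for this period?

Solidarity Surcharge: 4.7% × 12870.00 Cr = 604.89 Cr

604.89 Cr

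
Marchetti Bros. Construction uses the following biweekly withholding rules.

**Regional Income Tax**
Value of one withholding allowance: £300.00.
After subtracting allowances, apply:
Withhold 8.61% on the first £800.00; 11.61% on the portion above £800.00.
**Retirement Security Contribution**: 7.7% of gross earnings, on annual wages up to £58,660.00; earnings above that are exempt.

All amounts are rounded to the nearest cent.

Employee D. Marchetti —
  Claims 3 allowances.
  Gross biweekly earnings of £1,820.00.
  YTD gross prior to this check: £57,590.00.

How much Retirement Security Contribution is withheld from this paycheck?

£82.39

Retirement Security Contribution: cap £58,660.00 − YTD £57,590.00 = £1,070.00 subject; 7.7% × £1,070.00 = £82.39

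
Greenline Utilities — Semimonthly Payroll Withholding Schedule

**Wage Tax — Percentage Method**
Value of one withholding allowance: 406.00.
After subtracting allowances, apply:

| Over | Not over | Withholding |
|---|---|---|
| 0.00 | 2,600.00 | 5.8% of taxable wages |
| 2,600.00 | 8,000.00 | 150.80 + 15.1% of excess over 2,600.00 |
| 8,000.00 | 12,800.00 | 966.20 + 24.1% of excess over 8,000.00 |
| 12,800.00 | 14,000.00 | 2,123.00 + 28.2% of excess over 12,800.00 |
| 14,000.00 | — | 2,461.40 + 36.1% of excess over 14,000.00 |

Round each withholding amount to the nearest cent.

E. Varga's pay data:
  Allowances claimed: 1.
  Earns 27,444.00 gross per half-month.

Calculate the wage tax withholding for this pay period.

Wage Tax: taxable = 27,444.00 − 1×406.00 = 27,038.00
  2,461.40 + 36.1% × (27,038.00 − 14,000.00) = 2,461.40 + 36.1% × 13,038.00 = 7,168.12

7,168.12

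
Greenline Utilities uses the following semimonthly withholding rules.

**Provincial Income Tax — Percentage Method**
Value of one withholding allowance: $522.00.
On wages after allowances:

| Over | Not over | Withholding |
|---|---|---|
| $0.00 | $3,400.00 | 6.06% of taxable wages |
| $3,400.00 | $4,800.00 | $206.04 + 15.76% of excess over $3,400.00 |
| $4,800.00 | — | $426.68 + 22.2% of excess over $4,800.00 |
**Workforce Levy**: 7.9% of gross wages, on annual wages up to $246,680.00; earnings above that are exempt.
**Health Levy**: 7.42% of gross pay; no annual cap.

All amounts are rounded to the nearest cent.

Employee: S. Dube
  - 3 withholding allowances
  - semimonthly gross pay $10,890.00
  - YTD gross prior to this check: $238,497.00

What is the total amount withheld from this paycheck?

Provincial Income Tax: taxable = $10,890.00 − 3×$522.00 = $9,324.00
  $426.68 + 22.2% × ($9,324.00 − $4,800.00) = $426.68 + 22.2% × $4,524.00 = $1,431.01
Workforce Levy: cap $246,680.00 − YTD $238,497.00 = $8,183.00 subject; 7.9% × $8,183.00 = $646.46
Health Levy: 7.42% × $10,890.00 = $808.04
Total: $1,431.01 + $646.46 + $808.04 = $2,885.51

$2,885.51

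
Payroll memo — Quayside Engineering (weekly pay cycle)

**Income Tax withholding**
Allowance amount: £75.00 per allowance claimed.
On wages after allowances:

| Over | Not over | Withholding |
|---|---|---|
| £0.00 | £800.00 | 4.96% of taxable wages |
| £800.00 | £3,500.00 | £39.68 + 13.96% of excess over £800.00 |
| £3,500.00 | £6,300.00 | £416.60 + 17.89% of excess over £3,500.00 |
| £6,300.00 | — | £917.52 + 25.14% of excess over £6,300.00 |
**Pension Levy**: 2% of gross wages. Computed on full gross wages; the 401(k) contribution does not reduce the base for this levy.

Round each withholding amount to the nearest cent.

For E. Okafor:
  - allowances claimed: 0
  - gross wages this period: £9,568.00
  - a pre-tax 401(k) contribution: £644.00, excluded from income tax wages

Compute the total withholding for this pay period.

Income Tax: taxable = £9,568.00 − £644.00 = £8,924.00
  £917.52 + 25.14% × (£8,924.00 − £6,300.00) = £917.52 + 25.14% × £2,624.00 = £1,577.19
Pension Levy: 2% × £9,568.00 = £191.36
Total: £1,577.19 + £191.36 = £1,768.55

£1,768.55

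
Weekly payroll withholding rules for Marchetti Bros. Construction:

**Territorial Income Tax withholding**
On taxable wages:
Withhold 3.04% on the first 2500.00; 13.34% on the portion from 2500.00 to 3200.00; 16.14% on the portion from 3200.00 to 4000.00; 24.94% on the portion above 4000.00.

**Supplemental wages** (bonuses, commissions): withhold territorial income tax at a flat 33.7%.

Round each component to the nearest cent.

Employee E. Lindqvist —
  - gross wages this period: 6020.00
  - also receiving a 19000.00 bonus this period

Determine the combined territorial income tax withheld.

7205.29

Territorial Income Tax: taxable = 6020.00
  298.50 + 24.94% × (6020.00 − 4000.00) = 298.50 + 24.94% × 2020.00 = 802.29
Supplemental (33.7% flat on bonus): 33.7% × 19000.00 = 6403.00
Total territorial income tax: 802.29 + 6403.00 = 7205.29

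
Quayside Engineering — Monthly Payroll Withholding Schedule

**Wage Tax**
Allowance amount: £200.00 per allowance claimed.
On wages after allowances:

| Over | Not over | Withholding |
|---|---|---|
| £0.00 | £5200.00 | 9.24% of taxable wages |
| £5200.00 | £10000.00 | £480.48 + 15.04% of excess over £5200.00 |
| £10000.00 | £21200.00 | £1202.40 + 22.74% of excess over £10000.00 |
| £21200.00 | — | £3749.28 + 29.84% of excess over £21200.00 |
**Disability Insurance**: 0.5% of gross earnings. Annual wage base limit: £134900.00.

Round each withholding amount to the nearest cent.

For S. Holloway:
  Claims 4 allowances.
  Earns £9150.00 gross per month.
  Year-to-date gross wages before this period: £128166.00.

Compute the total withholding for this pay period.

£987.91

Wage Tax: taxable = £9150.00 − 4×£200.00 = £8350.00
  £480.48 + 15.04% × (£8350.00 − £5200.00) = £480.48 + 15.04% × £3150.00 = £954.24
Disability Insurance: cap £134900.00 − YTD £128166.00 = £6734.00 subject; 0.5% × £6734.00 = £33.67
Total: £954.24 + £33.67 = £987.91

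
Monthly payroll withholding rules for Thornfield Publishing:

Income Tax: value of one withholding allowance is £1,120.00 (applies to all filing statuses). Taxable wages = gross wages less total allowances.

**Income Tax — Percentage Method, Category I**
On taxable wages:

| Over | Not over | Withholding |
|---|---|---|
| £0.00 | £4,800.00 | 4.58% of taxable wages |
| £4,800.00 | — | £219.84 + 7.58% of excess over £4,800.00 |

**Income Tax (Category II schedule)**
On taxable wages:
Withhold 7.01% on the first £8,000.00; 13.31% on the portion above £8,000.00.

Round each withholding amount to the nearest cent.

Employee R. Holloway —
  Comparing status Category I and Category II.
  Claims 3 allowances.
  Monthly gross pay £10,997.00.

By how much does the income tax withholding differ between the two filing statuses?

Income Tax (Category I): taxable = £10,997.00 − 3×£1,120.00 = £7,637.00
  £219.84 + 7.58% × (£7,637.00 − £4,800.00) = £219.84 + 7.58% × £2,837.00 = £434.88
Income Tax (Category II): taxable = £10,997.00 − 3×£1,120.00 = £7,637.00
  7.01% × £7,637.00 = £535.35
Difference: |£434.88 − £535.35| = £100.47 (higher under Category II)

£100.47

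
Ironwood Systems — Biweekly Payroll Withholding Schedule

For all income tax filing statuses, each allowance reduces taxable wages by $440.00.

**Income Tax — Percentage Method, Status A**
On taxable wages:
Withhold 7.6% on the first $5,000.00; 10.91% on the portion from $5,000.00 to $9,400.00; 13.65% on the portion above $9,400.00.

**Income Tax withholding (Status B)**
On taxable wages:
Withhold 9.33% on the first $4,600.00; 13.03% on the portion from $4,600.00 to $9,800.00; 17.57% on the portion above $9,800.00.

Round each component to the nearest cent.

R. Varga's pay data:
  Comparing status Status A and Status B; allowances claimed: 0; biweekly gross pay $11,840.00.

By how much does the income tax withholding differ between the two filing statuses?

Income Tax (Status A): taxable = $11,840.00
  $860.04 + 13.65% × ($11,840.00 − $9,400.00) = $860.04 + 13.65% × $2,440.00 = $1,193.10
Income Tax (Status B): taxable = $11,840.00
  $1,106.74 + 17.57% × ($11,840.00 − $9,800.00) = $1,106.74 + 17.57% × $2,040.00 = $1,465.17
Difference: |$1,193.10 − $1,465.17| = $272.07 (higher under Status B)

$272.07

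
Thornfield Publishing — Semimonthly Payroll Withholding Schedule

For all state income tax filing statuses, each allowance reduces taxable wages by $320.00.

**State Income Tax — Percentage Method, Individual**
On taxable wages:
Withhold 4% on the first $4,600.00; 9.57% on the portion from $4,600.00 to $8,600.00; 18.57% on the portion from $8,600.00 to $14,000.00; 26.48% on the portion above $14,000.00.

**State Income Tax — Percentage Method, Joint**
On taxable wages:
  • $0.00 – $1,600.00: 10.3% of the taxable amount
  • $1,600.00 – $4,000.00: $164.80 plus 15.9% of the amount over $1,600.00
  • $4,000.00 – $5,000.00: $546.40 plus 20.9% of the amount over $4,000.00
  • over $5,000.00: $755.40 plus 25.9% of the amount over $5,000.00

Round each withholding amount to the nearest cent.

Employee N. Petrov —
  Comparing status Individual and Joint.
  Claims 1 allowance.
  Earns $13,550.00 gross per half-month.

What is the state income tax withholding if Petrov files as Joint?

State Income Tax (Joint): taxable = $13,550.00 − 1×$320.00 = $13,230.00
  $755.40 + 25.9% × ($13,230.00 − $5,000.00) = $755.40 + 25.9% × $8,230.00 = $2,886.97

$2,886.97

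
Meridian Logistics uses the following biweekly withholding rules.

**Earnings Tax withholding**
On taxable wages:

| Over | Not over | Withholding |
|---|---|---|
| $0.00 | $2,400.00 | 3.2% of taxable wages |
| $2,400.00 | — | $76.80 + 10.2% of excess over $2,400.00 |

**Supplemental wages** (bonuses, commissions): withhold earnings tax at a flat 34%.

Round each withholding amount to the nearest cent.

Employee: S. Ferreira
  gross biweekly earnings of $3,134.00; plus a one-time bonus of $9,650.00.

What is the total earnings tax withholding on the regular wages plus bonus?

Earnings Tax: taxable = $3,134.00
  $76.80 + 10.2% × ($3,134.00 − $2,400.00) = $76.80 + 10.2% × $734.00 = $151.67
Supplemental (34% flat on bonus): 34% × $9,650.00 = $3,281.00
Total earnings tax: $151.67 + $3,281.00 = $3,432.67

$3,432.67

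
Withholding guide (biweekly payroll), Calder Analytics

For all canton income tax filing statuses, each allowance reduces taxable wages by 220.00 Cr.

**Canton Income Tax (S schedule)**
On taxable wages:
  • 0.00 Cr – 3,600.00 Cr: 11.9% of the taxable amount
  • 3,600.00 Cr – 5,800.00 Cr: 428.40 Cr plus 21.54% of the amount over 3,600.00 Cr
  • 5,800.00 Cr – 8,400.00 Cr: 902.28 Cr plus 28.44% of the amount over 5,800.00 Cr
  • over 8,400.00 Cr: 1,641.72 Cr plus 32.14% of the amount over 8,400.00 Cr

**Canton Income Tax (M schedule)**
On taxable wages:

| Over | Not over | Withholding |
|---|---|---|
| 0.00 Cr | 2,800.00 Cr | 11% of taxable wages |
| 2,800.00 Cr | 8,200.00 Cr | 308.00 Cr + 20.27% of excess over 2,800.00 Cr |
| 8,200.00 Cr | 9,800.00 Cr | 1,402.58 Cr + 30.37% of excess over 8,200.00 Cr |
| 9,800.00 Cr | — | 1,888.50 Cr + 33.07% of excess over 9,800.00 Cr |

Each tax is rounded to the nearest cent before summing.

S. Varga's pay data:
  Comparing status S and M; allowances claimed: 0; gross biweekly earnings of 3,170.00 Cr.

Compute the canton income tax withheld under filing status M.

Canton Income Tax (M): taxable = 3,170.00 Cr
  308.00 Cr + 20.27% × (3,170.00 Cr − 2,800.00 Cr) = 308.00 Cr + 20.27% × 370.00 Cr = 383.00 Cr

383.00 Cr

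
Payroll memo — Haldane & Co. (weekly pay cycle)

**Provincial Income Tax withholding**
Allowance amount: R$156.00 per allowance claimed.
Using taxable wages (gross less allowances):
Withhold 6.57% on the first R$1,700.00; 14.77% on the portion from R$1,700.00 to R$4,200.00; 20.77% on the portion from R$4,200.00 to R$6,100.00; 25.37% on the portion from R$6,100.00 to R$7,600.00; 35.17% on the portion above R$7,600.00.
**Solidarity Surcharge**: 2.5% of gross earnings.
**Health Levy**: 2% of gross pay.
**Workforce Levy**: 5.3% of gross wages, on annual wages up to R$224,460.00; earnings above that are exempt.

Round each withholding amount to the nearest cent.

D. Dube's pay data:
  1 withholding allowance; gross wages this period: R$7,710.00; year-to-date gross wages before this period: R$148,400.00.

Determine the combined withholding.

R$2,000.03

Provincial Income Tax: taxable = R$7,710.00 − 1×R$156.00 = R$7,554.00
  R$875.57 + 25.37% × (R$7,554.00 − R$6,100.00) = R$875.57 + 25.37% × R$1,454.00 = R$1,244.45
Solidarity Surcharge: 2.5% × R$7,710.00 = R$192.75
Health Levy: 2% × R$7,710.00 = R$154.20
Workforce Levy: 5.3% × R$7,710.00 = R$408.63
Total: R$1,244.45 + R$192.75 + R$154.20 + R$408.63 = R$2,000.03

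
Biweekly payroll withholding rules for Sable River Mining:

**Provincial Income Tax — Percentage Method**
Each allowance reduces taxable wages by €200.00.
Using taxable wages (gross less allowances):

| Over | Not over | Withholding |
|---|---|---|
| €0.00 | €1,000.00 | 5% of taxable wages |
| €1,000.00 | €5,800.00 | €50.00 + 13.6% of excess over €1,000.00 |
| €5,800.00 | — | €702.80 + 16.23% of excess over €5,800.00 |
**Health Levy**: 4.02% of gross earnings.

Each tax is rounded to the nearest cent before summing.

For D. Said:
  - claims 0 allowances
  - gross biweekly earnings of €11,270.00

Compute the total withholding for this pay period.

Provincial Income Tax: taxable = €11,270.00
  €702.80 + 16.23% × (€11,270.00 − €5,800.00) = €702.80 + 16.23% × €5,470.00 = €1,590.58
Health Levy: 4.02% × €11,270.00 = €453.05
Total: €1,590.58 + €453.05 = €2,043.63

€2,043.63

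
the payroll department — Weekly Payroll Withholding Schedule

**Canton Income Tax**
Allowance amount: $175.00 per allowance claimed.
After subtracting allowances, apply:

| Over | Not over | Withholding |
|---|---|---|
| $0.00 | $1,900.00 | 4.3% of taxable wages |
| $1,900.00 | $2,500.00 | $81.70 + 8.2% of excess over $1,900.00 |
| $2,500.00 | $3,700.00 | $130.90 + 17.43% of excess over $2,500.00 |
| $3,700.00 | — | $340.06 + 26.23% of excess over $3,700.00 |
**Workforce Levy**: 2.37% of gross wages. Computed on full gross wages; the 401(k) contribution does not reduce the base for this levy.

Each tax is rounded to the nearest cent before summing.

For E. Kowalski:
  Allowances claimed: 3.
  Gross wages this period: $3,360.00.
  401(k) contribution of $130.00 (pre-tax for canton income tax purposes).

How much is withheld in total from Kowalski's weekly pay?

$246.26

Canton Income Tax: taxable = $3,360.00 − $130.00 − 3×$175.00 = $2,705.00
  $130.90 + 17.43% × ($2,705.00 − $2,500.00) = $130.90 + 17.43% × $205.00 = $166.63
Workforce Levy: 2.37% × $3,360.00 = $79.63
Total: $166.63 + $79.63 = $246.26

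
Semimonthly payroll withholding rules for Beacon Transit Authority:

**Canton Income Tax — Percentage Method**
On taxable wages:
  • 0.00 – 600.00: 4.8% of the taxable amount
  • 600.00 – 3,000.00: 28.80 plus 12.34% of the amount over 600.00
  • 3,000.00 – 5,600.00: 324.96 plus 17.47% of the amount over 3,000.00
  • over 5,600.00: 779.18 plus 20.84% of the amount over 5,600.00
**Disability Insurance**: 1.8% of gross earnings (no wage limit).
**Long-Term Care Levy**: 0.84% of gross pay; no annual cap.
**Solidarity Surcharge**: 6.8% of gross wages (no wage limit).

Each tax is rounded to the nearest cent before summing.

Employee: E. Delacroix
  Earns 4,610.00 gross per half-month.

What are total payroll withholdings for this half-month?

Canton Income Tax: taxable = 4,610.00
  324.96 + 17.47% × (4,610.00 − 3,000.00) = 324.96 + 17.47% × 1,610.00 = 606.23
Disability Insurance: 1.8% × 4,610.00 = 82.98
Long-Term Care Levy: 0.84% × 4,610.00 = 38.72
Solidarity Surcharge: 6.8% × 4,610.00 = 313.48
Total: 606.23 + 82.98 + 38.72 + 313.48 = 1,041.41

1,041.41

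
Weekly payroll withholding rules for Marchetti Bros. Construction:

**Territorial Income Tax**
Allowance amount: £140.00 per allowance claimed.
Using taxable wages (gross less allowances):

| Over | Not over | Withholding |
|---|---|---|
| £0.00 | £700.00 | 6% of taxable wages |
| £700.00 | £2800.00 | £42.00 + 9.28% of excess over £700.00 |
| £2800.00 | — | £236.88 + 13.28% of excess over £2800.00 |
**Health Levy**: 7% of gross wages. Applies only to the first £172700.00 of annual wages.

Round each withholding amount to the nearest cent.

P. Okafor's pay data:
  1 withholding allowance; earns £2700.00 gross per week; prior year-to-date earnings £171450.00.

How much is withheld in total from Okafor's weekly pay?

£302.11

Territorial Income Tax: taxable = £2700.00 − 1×£140.00 = £2560.00
  £42.00 + 9.28% × (£2560.00 − £700.00) = £42.00 + 9.28% × £1860.00 = £214.61
Health Levy: cap £172700.00 − YTD £171450.00 = £1250.00 subject; 7% × £1250.00 = £87.50
Total: £214.61 + £87.50 = £302.11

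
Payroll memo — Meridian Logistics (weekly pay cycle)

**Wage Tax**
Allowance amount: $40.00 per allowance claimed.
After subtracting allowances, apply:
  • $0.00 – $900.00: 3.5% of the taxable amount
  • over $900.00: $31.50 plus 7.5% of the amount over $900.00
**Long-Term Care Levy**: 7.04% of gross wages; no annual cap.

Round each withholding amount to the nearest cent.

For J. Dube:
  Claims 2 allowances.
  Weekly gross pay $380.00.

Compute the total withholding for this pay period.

$37.25

Wage Tax: taxable = $380.00 − 2×$40.00 = $300.00
  3.5% × $300.00 = $10.50
Long-Term Care Levy: 7.04% × $380.00 = $26.75
Total: $10.50 + $26.75 = $37.25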